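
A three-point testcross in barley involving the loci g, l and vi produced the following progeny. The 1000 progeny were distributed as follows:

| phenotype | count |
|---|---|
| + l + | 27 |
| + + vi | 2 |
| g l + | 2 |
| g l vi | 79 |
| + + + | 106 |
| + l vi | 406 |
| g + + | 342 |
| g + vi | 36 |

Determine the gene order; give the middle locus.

l

The two most frequent reciprocal classes, + l vi and g + +, are the parental types, so the F1 was + l vi / g + +.
The two rarest classes, + + vi and g l +, are the double crossovers. Comparing them with the parentals, only the l allele has switched, so l is the middle locus and the order is vi – l – g.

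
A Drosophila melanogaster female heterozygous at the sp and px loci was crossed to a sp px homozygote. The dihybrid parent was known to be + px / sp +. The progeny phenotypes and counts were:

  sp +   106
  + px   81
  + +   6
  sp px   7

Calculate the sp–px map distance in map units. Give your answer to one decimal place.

The recombinant classes are + + and sp px: 6 + 7 = 13.
Recombination frequency = 13/200 = 0.0650 ≈ 6.5%, i.e. 6.5 map units.

6.5 map units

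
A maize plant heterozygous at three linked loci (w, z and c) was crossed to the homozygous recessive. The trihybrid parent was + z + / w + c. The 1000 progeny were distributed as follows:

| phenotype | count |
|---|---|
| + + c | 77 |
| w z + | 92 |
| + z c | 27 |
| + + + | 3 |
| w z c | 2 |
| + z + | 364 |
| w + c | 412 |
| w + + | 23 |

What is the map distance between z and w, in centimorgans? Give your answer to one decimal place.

17.4 centimorgans

The two rarest classes, + + + and w z c, are the double crossovers. Comparing them with the parentals, only the z allele has switched, so z is the middle locus and the order is c – z – w.
Crossovers in the z–w interval produce the single-crossover classes w z + and + + c (92 + 77 = 169) plus the double crossovers (5).
RF(z–w) = (169 + 5) / 1000 = 174/1000 = 0.1740 → 17.4 centimorgans.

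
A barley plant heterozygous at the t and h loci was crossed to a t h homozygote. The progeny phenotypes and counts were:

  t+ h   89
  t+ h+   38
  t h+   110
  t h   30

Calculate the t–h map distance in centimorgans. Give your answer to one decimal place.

The two most frequent classes, t+ h (89) and t h+ (110), are the parental types, so the F1 was t+ h / t h+.
The recombinant classes are t+ h+ and t h: 38 + 30 = 68.
Recombination frequency = 68/267 = 0.2547 ≈ 25.5%, i.e. 25.5 centimorgans.

25.5 centimorgans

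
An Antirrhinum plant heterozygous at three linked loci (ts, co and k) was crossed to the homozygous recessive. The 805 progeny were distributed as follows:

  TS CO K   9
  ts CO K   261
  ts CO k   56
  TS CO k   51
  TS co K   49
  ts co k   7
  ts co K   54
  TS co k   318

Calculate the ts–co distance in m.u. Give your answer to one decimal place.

The two most frequent reciprocal classes, ts CO K and TS co k, are the parental types, so the F1 was ts CO K / TS co k.
The two rarest classes, TS CO K and ts co k, are the double crossovers. Comparing them with the parentals, only the ts allele has switched, so ts is the middle locus and the order is k – ts – co.
Crossovers in the ts–co interval produce the single-crossover classes ts co K and TS CO k (54 + 51 = 105) plus the double crossovers (16).
RF(ts–co) = (105 + 16) / 805 = 121/805 = 0.1503 → 15.0 m.u.

15.0 m.u.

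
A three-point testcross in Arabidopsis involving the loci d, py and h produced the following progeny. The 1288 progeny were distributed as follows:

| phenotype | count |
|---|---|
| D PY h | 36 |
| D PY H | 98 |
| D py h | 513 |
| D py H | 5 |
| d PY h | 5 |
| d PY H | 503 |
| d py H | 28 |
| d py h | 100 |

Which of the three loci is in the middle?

h

The two most frequent reciprocal classes, d PY H and D py h, are the parental types, so the F1 was d PY H / D py h.
The two rarest classes, d PY h and D py H, are the double crossovers. Comparing them with the parentals, only the h allele has switched, so h is the middle locus and the order is py – h – d.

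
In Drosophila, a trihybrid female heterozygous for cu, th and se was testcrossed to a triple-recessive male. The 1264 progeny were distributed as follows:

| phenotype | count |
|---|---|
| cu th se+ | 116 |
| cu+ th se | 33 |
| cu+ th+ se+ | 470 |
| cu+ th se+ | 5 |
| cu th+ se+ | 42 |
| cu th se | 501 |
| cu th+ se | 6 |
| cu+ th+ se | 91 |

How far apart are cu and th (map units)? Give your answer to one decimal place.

The two most frequent reciprocal classes, cu th se and cu+ th+ se+, are the parental types, so the F1 was cu th se / cu+ th+ se+.
The two rarest classes, cu th+ se and cu+ th se+, are the double crossovers. Comparing them with the parentals, only the th allele has switched, so th is the middle locus and the order is cu – th – se.
Crossovers in the cu–th interval produce the single-crossover classes cu+ th se and cu th+ se+ (33 + 42 = 75) plus the double crossovers (11).
RF(cu–th) = (75 + 11) / 1264 = 86/1264 = 0.0680 → 6.8 map units.

6.8 map units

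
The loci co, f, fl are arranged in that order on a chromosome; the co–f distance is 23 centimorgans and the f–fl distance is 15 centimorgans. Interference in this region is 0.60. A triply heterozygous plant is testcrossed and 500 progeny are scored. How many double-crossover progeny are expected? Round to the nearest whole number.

Map distances give recombination frequencies of 0.230 and 0.150 for the two intervals.
With interference 0.60 (so coincidence = 0.40), expected double-crossover frequency = 0.230 × 0.150 × 0.40 = 0.01380.
Expected number = 0.01380 × 500 = 6.90 ≈ 7.

7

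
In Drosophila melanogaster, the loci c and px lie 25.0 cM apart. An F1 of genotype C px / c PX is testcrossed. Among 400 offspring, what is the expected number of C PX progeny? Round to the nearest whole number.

50

A map distance of 25.0 cM corresponds to a recombination frequency of 0.250.
The F1 is C px / c PX, so C PX is a recombinant gamete class with expected frequency r/2 = 0.250/2 = 0.1250.
Expected number = 0.1250 × 400 = 50.00 ≈ 50.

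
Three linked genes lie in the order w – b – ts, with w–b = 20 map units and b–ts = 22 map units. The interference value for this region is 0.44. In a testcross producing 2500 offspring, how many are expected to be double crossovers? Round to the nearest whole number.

62

Map distances give recombination frequencies of 0.200 and 0.220 for the two intervals.
With interference 0.44 (so coincidence = 0.56), expected double-crossover frequency = 0.200 × 0.220 × 0.56 = 0.02464.
Expected number = 0.02464 × 2500 = 61.60 ≈ 62.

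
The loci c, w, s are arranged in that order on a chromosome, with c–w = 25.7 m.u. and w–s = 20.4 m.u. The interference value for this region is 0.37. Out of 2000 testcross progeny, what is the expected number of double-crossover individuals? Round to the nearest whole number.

Map distances give recombination frequencies of 0.257 and 0.204 for the two intervals.
With interference 0.37 (so coincidence = 0.63), expected double-crossover frequency = 0.257 × 0.204 × 0.63 = 0.03303.
Expected number = 0.03303 × 2000 = 66.06 ≈ 66.

66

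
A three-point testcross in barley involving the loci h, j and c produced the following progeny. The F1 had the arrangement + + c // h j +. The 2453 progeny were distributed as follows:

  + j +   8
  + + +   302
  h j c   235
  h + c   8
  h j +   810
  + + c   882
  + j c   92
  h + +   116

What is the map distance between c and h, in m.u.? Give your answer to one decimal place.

22.5 m.u.

The two rarest classes, h + c and + j +, are the double crossovers. Comparing them with the parentals, only the h allele has switched, so h is the middle locus and the order is c – h – j.
Crossovers in the c–h interval produce the single-crossover classes + + + and h j c (302 + 235 = 537) plus the double crossovers (16).
RF(c–h) = (537 + 16) / 2453 = 553/2453 = 0.2254 → 22.5 m.u.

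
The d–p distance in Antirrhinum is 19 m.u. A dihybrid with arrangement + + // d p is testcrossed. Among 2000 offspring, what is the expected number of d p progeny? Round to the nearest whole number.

A map distance of 19 m.u. corresponds to a recombination frequency of 0.190.
The F1 is + + / d p, so d p is a parental gamete class with expected frequency (1 − r)/2 = 0.810/2 = 0.4050.
Expected number = 0.4050 × 2000 = 810.00 ≈ 810.

810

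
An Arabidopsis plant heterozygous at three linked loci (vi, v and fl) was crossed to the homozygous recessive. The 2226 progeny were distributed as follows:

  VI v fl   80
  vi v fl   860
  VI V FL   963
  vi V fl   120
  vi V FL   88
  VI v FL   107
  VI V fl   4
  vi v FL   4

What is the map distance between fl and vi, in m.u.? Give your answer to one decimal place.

7.9 m.u.

The two most frequent reciprocal classes, VI V FL and vi v fl, are the parental types, so the F1 was VI V FL / vi v fl.
The two rarest classes, VI V fl and vi v FL, are the double crossovers. Comparing them with the parentals, only the fl allele has switched, so fl is the middle locus and the order is v – fl – vi.
Crossovers in the fl–vi interval produce the single-crossover classes vi V FL and VI v fl (88 + 80 = 168) plus the double crossovers (8).
RF(fl–vi) = (168 + 8) / 2226 = 176/2226 = 0.0791 → 7.9 m.u.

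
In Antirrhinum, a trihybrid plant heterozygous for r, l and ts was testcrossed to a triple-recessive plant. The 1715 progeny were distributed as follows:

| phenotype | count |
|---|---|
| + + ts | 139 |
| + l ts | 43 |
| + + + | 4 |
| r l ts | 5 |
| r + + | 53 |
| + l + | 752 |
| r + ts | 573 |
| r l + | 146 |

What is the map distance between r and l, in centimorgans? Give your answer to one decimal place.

17.1 centimorgans

The two most frequent reciprocal classes, + l + and r + ts, are the parental types, so the F1 was + l + / r + ts.
The two rarest classes, + + + and r l ts, are the double crossovers. Comparing them with the parentals, only the l allele has switched, so l is the middle locus and the order is r – l – ts.
Crossovers in the r–l interval produce the single-crossover classes r l + and + + ts (146 + 139 = 285) plus the double crossovers (9).
RF(r–l) = (285 + 9) / 1715 = 294/1715 = 0.1714 → 17.1 centimorgans.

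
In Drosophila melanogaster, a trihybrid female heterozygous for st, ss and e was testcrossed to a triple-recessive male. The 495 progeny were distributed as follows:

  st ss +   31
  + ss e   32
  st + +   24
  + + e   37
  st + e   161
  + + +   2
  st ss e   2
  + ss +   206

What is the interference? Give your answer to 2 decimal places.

0.54

The two most frequent reciprocal classes, + ss + and st + e, are the parental types, so the F1 was + ss + / st + e.
The two rarest classes, + + + and st ss e, are the double crossovers. Comparing them with the parentals, only the ss allele has switched, so ss is the middle locus and the order is e – ss – st.
e–ss: (56 + 4)/495 = 0.1212; ss–st: (68 + 4)/495 = 0.1455.
Expected DCO frequency = 0.1212 × 0.1455 ≈ 0.01763; observed = 4/495 ≈ 0.00808.
Coefficient of coincidence = 0.00808/0.01763 ≈ 0.46; interference = 1 − 0.46 = 0.54.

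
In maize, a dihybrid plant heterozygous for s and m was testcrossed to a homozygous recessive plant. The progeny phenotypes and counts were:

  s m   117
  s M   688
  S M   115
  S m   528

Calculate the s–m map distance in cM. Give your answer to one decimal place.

16.0 cM

The two most frequent classes, S m (528) and s M (688), are the parental types, so the F1 was S m / s M.
The recombinant classes are S M and s m: 115 + 117 = 232.
Recombination frequency = 232/1448 = 0.1602 ≈ 16.0%, i.e. 16.0 cM.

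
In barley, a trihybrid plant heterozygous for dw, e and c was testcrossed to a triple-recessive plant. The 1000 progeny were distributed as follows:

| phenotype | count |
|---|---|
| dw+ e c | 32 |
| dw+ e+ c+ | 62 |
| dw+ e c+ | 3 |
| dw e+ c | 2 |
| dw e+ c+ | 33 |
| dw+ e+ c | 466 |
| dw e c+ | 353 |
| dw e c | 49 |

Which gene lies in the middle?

The two most frequent reciprocal classes, dw+ e+ c and dw e c+, are the parental types, so the F1 was dw+ e+ c / dw e c+.
The two rarest classes, dw e+ c and dw+ e c+, are the double crossovers. Comparing them with the parentals, only the dw allele has switched, so dw is the middle locus and the order is c – dw – e.

dw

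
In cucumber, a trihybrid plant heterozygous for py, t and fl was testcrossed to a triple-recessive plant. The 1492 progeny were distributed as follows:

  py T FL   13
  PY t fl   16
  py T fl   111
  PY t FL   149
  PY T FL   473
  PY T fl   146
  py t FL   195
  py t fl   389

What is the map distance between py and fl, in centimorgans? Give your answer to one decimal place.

24.8 centimorgans

The two most frequent reciprocal classes, py t fl and PY T FL, are the parental types, so the F1 was py t fl / PY T FL.
The two rarest classes, PY t fl and py T FL, are the double crossovers. Comparing them with the parentals, only the py allele has switched, so py is the middle locus and the order is fl – py – t.
Crossovers in the fl–py interval produce the single-crossover classes py t FL and PY T fl (195 + 146 = 341) plus the double crossovers (29).
RF(fl–py) = (341 + 29) / 1492 = 370/1492 = 0.2480 → 24.8 centimorgans.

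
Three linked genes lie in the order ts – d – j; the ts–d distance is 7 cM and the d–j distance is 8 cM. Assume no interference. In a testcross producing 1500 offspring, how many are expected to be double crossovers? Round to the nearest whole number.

Map distances give recombination frequencies of 0.070 and 0.080 for the two intervals.
With no interference, expected double-crossover frequency = 0.070 × 0.080 = 0.00560.
Expected number = 0.00560 × 1500 = 8.40 ≈ 8.

8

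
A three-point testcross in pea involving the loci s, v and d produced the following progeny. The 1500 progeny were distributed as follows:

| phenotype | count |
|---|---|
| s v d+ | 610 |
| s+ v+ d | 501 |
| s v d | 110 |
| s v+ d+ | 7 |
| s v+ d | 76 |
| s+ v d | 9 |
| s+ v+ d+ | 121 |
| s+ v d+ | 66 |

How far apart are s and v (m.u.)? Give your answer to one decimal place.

10.5 m.u.

The two most frequent reciprocal classes, s v d+ and s+ v+ d, are the parental types, so the F1 was s v d+ / s+ v+ d.
The two rarest classes, s v+ d+ and s+ v d, are the double crossovers. Comparing them with the parentals, only the v allele has switched, so v is the middle locus and the order is s – v – d.
Crossovers in the s–v interval produce the single-crossover classes s+ v d+ and s v+ d (66 + 76 = 142) plus the double crossovers (16).
RF(s–v) = (142 + 16) / 1500 = 158/1500 = 0.1053 → 10.5 m.u.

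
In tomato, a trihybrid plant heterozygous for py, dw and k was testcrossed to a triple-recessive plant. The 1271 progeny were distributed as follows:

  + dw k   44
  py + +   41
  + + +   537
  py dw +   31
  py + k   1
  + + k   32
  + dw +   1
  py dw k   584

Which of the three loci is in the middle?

The two most frequent reciprocal classes, py dw k and + + +, are the parental types, so the F1 was py dw k / + + +.
The two rarest classes, py + k and + dw +, are the double crossovers. Comparing them with the parentals, only the dw allele has switched, so dw is the middle locus and the order is py – dw – k.

dw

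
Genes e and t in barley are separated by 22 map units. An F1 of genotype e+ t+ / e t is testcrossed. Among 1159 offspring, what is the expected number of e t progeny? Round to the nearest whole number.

452

A map distance of 22 map units corresponds to a recombination frequency of 0.220.
The F1 is e+ t+ / e t, so e t is a parental gamete class with expected frequency (1 − r)/2 = 0.780/2 = 0.3900.
Expected number = 0.3900 × 1159 = 452.01 ≈ 452.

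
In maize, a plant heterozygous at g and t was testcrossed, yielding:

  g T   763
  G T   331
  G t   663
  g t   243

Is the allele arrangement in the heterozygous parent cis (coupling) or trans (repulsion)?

trans

The two most frequent classes are G t (663) and g T (763); these are the parental (non-recombinant) types.
So the F1 carried G t on one chromosome and g T on the other — the recessive alleles are on opposite chromosomes (trans / repulsion).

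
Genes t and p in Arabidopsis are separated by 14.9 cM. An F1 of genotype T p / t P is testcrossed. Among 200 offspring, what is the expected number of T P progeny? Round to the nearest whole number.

15

A map distance of 14.9 cM corresponds to a recombination frequency of 0.149.
The F1 is T p / t P, so T P is a recombinant gamete class with expected frequency r/2 = 0.149/2 = 0.0745.
Expected number = 0.0745 × 200 = 14.90 ≈ 15.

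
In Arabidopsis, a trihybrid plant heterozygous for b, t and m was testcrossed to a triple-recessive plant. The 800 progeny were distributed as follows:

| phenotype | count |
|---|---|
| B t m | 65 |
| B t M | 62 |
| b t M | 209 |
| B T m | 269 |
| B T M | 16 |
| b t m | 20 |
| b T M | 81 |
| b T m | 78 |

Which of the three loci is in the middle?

m

The two most frequent reciprocal classes, B T m and b t M, are the parental types, so the F1 was B T m / b t M.
The two rarest classes, B T M and b t m, are the double crossovers. Comparing them with the parentals, only the m allele has switched, so m is the middle locus and the order is t – m – b.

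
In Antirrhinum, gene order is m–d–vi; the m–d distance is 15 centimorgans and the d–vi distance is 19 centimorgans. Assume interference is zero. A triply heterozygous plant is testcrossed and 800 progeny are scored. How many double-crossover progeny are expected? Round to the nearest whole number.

23

Map distances give recombination frequencies of 0.150 and 0.190 for the two intervals.
With no interference, expected double-crossover frequency = 0.150 × 0.190 = 0.02850.
Expected number = 0.02850 × 800 = 22.80 ≈ 23.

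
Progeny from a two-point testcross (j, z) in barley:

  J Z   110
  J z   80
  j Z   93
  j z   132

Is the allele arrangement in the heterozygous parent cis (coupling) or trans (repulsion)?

The two most frequent classes are J Z (110) and j z (132); these are the parental (non-recombinant) types.
So the F1 carried J Z on one chromosome and j z on the other — the recessive alleles are on the same chromosome (cis / coupling).

cis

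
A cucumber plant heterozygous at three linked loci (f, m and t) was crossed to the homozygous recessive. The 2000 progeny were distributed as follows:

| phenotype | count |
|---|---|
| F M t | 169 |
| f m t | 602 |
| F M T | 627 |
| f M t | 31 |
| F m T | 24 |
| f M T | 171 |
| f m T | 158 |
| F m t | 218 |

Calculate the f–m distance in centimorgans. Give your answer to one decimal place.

The two most frequent reciprocal classes, f m t and F M T, are the parental types, so the F1 was f m t / F M T.
The two rarest classes, f M t and F m T, are the double crossovers. Comparing them with the parentals, only the m allele has switched, so m is the middle locus and the order is f – m – t.
Crossovers in the f–m interval produce the single-crossover classes F m t and f M T (218 + 171 = 389) plus the double crossovers (55).
RF(f–m) = (389 + 55) / 2000 = 444/2000 = 0.2220 → 22.2 centimorgans.

22.2 centimorgans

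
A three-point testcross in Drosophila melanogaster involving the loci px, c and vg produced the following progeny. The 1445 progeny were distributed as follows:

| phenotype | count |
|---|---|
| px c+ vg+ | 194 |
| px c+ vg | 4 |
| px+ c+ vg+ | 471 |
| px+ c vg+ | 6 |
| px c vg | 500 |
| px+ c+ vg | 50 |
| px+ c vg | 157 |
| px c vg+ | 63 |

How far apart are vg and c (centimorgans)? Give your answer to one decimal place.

8.5 centimorgans

The two most frequent reciprocal classes, px+ c+ vg+ and px c vg, are the parental types, so the F1 was px+ c+ vg+ / px c vg.
The two rarest classes, px+ c vg+ and px c+ vg, are the double crossovers. Comparing them with the parentals, only the c allele has switched, so c is the middle locus and the order is px – c – vg.
Crossovers in the c–vg interval produce the single-crossover classes px+ c+ vg and px c vg+ (50 + 63 = 113) plus the double crossovers (10).
RF(c–vg) = (113 + 10) / 1445 = 123/1445 = 0.0851 → 8.5 centimorgans.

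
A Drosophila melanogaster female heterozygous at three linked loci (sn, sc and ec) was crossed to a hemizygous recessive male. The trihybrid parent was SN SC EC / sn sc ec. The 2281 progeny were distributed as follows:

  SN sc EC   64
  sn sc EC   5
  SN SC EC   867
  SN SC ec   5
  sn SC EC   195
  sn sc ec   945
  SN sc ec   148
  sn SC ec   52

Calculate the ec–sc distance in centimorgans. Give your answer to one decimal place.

5.5 centimorgans

The two rarest classes, SN SC ec and sn sc EC, are the double crossovers. Comparing them with the parentals, only the ec allele has switched, so ec is the middle locus and the order is sc – ec – sn.
Crossovers in the sc–ec interval produce the single-crossover classes SN sc EC and sn SC ec (64 + 52 = 116) plus the double crossovers (10).
RF(sc–ec) = (116 + 10) / 2281 = 126/2281 = 0.0552 → 5.5 centimorgans.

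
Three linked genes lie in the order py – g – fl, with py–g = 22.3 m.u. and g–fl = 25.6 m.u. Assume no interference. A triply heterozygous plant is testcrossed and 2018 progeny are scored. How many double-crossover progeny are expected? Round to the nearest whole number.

115

Map distances give recombination frequencies of 0.223 and 0.256 for the two intervals.
With no interference, expected double-crossover frequency = 0.223 × 0.256 = 0.05709.
Expected number = 0.05709 × 2018 = 115.20 ≈ 115.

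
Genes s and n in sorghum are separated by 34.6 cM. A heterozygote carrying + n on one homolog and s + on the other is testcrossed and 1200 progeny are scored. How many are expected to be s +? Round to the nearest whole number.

A map distance of 34.6 cM corresponds to a recombination frequency of 0.346.
The F1 is + n / s +, so s + is a parental gamete class with expected frequency (1 − r)/2 = 0.654/2 = 0.3270.
Expected number = 0.3270 × 1200 = 392.40 ≈ 392.

392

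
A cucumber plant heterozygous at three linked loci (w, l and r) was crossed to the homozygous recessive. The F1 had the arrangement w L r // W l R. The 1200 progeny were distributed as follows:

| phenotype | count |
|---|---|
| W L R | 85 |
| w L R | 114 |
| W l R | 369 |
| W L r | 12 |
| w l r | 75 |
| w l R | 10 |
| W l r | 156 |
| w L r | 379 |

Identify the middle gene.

The two rarest classes, W L r and w l R, are the double crossovers. Comparing them with the parentals, only the w allele has switched, so w is the middle locus and the order is r – w – l.

w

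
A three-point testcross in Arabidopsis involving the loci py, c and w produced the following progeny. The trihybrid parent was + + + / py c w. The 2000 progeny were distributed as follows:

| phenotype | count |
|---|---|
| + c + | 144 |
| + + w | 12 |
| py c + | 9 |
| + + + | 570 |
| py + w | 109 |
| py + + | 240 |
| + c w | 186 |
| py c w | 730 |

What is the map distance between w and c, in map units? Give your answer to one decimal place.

The two rarest classes, + + w and py c +, are the double crossovers. Comparing them with the parentals, only the w allele has switched, so w is the middle locus and the order is c – w – py.
Crossovers in the c–w interval produce the single-crossover classes + c + and py + w (144 + 109 = 253) plus the double crossovers (21).
RF(c–w) = (253 + 21) / 2000 = 274/2000 = 0.1370 → 13.7 map units.

13.7 map units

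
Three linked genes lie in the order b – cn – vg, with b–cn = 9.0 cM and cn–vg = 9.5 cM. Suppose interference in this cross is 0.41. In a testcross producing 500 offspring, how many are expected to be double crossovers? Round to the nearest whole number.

Map distances give recombination frequencies of 0.090 and 0.095 for the two intervals.
With interference 0.41 (so coincidence = 0.59), expected double-crossover frequency = 0.090 × 0.095 × 0.59 = 0.00504.
Expected number = 0.00504 × 500 = 2.52 ≈ 3.

3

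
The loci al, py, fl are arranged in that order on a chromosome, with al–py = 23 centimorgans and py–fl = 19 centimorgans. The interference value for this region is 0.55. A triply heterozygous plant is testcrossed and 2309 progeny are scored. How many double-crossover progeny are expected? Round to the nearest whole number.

Map distances give recombination frequencies of 0.230 and 0.190 for the two intervals.
With interference 0.55 (so coincidence = 0.45), expected double-crossover frequency = 0.230 × 0.190 × 0.45 = 0.01966.
Expected number = 0.01966 × 2309 = 45.41 ≈ 45.

45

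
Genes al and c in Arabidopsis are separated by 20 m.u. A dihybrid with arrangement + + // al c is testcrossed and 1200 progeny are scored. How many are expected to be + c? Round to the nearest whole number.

A map distance of 20 m.u. corresponds to a recombination frequency of 0.200.
The F1 is + + / al c, so + c is a recombinant gamete class with expected frequency r/2 = 0.200/2 = 0.1000.
Expected number = 0.1000 × 1200 = 120.00 ≈ 120.

120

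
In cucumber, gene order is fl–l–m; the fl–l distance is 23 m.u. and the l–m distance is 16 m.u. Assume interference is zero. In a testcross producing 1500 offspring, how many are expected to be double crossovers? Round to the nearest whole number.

Map distances give recombination frequencies of 0.230 and 0.160 for the two intervals.
With no interference, expected double-crossover frequency = 0.230 × 0.160 = 0.03680.
Expected number = 0.03680 × 1500 = 55.20 ≈ 55.

55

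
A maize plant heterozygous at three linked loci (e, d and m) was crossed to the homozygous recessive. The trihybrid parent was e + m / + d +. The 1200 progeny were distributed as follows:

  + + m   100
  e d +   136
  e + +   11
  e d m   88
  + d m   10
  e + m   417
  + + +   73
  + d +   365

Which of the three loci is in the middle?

The two rarest classes, e + + and + d m, are the double crossovers. Comparing them with the parentals, only the m allele has switched, so m is the middle locus and the order is e – m – d.

m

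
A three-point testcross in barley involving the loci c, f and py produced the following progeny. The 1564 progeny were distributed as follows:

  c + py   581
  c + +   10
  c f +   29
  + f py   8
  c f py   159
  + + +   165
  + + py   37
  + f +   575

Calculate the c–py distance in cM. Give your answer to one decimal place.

The two most frequent reciprocal classes, + f + and c + py, are the parental types, so the F1 was + f + / c + py.
The two rarest classes, + f py and c + +, are the double crossovers. Comparing them with the parentals, only the py allele has switched, so py is the middle locus and the order is f – py – c.
Crossovers in the py–c interval produce the single-crossover classes c f + and + + py (29 + 37 = 66) plus the double crossovers (18).
RF(py–c) = (66 + 18) / 1564 = 84/1564 = 0.0537 → 5.4 cM.

5.4 cM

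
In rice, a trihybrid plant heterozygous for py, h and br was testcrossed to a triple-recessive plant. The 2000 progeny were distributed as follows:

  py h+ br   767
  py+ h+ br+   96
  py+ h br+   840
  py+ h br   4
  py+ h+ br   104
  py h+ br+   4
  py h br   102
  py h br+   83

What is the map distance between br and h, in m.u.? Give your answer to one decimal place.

The two most frequent reciprocal classes, py+ h br+ and py h+ br, are the parental types, so the F1 was py+ h br+ / py h+ br.
The two rarest classes, py+ h br and py h+ br+, are the double crossovers. Comparing them with the parentals, only the br allele has switched, so br is the middle locus and the order is h – br – py.
Crossovers in the h–br interval produce the single-crossover classes py+ h+ br+ and py h br (96 + 102 = 198) plus the double crossovers (8).
RF(h–br) = (198 + 8) / 2000 = 206/2000 = 0.1030 → 10.3 m.u.

10.3 m.u.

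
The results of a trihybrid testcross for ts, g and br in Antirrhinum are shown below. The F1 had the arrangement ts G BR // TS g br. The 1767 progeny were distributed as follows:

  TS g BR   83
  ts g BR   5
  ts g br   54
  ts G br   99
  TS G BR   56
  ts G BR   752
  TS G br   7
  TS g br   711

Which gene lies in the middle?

The two rarest classes, ts g BR and TS G br, are the double crossovers. Comparing them with the parentals, only the g allele has switched, so g is the middle locus and the order is ts – g – br.

g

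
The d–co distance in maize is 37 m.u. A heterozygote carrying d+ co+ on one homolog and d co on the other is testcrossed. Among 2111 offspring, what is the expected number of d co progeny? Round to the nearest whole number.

A map distance of 37 m.u. corresponds to a recombination frequency of 0.370.
The F1 is d+ co+ / d co, so d co is a parental gamete class with expected frequency (1 − r)/2 = 0.630/2 = 0.3150.
Expected number = 0.3150 × 2111 = 664.97 ≈ 665.

665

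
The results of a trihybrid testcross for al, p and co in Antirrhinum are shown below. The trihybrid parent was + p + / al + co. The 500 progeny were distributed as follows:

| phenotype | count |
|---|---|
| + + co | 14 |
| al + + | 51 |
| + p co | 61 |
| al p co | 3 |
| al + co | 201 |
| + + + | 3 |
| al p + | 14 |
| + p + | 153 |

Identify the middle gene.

The two rarest classes, + + + and al p co, are the double crossovers. Comparing them with the parentals, only the p allele has switched, so p is the middle locus and the order is co – p – al.

p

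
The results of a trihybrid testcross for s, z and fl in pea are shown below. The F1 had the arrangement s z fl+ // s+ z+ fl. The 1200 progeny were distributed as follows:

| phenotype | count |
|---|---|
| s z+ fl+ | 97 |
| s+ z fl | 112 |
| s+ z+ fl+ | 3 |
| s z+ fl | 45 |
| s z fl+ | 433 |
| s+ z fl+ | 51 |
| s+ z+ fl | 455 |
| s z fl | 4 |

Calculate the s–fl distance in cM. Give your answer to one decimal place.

The two rarest classes, s z fl and s+ z+ fl+, are the double crossovers. Comparing them with the parentals, only the fl allele has switched, so fl is the middle locus and the order is z – fl – s.
Crossovers in the fl–s interval produce the single-crossover classes s+ z fl+ and s z+ fl (51 + 45 = 96) plus the double crossovers (7).
RF(fl–s) = (96 + 7) / 1200 = 103/1200 = 0.0858 → 8.6 cM.

8.6 cM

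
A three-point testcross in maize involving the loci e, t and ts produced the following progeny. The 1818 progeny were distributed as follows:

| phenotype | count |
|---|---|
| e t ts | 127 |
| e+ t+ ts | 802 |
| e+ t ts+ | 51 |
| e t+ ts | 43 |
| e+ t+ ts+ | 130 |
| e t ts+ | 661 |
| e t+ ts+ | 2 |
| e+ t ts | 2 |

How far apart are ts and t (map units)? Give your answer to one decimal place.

The two most frequent reciprocal classes, e t ts+ and e+ t+ ts, are the parental types, so the F1 was e t ts+ / e+ t+ ts.
The two rarest classes, e t+ ts+ and e+ t ts, are the double crossovers. Comparing them with the parentals, only the t allele has switched, so t is the middle locus and the order is ts – t – e.
Crossovers in the ts–t interval produce the single-crossover classes e t ts and e+ t+ ts+ (127 + 130 = 257) plus the double crossovers (4).
RF(ts–t) = (257 + 4) / 1818 = 261/1818 = 0.1436 → 14.4 map units.

14.4 map units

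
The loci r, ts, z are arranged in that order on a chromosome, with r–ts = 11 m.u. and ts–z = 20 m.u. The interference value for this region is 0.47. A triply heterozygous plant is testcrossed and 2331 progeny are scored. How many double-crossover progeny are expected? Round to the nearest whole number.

Map distances give recombination frequencies of 0.110 and 0.200 for the two intervals.
With interference 0.47 (so coincidence = 0.53), expected double-crossover frequency = 0.110 × 0.200 × 0.53 = 0.01166.
Expected number = 0.01166 × 2331 = 27.18 ≈ 27.

27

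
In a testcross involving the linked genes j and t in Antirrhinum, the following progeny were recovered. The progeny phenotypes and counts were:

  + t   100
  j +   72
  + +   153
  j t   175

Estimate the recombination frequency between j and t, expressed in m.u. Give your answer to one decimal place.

The two most frequent classes, + + (153) and j t (175), are the parental types, so the F1 was + + / j t.
The recombinant classes are + t and j +: 100 + 72 = 172.
Recombination frequency = 172/500 = 0.3440 ≈ 34.4%, i.e. 34.4 m.u.

34.4 m.u.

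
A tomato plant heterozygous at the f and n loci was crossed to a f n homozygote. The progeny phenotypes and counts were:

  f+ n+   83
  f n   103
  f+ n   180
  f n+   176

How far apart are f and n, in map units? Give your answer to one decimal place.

34.3 map units

The two most frequent classes, f+ n (180) and f n+ (176), are the parental types, so the F1 was f+ n / f n+.
The recombinant classes are f+ n+ and f n: 83 + 103 = 186.
Recombination frequency = 186/542 = 0.3432 ≈ 34.3%, i.e. 34.3 map units.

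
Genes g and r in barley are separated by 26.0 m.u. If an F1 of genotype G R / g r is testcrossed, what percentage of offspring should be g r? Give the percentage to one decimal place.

A map distance of 26.0 m.u. corresponds to a recombination frequency of 0.260.
The F1 is G R / g r, so g r is a parental gamete class with expected frequency (1 − r)/2 = 0.740/2 = 0.3700.
That is 0.3700 = 37.0% of the progeny.

37.0%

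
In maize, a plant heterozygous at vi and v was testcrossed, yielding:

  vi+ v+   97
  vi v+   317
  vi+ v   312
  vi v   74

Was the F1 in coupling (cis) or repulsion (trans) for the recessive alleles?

trans

The two most frequent classes are vi+ v (312) and vi v+ (317); these are the parental (non-recombinant) types.
So the F1 carried vi+ v on one chromosome and vi v+ on the other — the recessive alleles are on opposite chromosomes (trans / repulsion).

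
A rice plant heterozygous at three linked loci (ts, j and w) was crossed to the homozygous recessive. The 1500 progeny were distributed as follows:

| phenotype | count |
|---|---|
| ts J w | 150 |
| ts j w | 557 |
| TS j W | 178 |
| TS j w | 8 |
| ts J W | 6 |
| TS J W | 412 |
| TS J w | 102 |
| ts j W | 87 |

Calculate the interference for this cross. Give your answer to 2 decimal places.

0.70

The two most frequent reciprocal classes, TS J W and ts j w, are the parental types, so the F1 was TS J W / ts j w.
The two rarest classes, ts J W and TS j w, are the double crossovers. Comparing them with the parentals, only the ts allele has switched, so ts is the middle locus and the order is w – ts – j.
w–ts: (189 + 14)/1500 = 0.1353; ts–j: (328 + 14)/1500 = 0.2280.
Expected DCO frequency = 0.1353 × 0.2280 ≈ 0.03085; observed = 14/1500 ≈ 0.00933.
Coefficient of coincidence = 0.00933/0.03085 ≈ 0.30; interference = 1 − 0.30 = 0.70.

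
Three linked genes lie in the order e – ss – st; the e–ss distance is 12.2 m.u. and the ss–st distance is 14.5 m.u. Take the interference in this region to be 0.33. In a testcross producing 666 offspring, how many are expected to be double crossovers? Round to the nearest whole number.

8

Map distances give recombination frequencies of 0.122 and 0.145 for the two intervals.
With interference 0.33 (so coincidence = 0.67), expected double-crossover frequency = 0.122 × 0.145 × 0.67 = 0.01185.
Expected number = 0.01185 × 666 = 7.89 ≈ 8.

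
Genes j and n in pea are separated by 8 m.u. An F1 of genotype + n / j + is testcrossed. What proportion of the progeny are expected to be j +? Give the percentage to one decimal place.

A map distance of 8 m.u. corresponds to a recombination frequency of 0.080.
The F1 is + n / j +, so j + is a parental gamete class with expected frequency (1 − r)/2 = 0.920/2 = 0.4600.
That is 0.4600 = 46.0% of the progeny.

46.0%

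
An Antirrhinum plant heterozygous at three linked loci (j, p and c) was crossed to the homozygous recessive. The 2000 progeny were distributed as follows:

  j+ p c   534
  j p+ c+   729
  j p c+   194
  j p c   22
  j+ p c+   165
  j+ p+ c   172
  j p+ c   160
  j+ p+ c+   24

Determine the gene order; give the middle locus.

The two most frequent reciprocal classes, j p+ c+ and j+ p c, are the parental types, so the F1 was j p+ c+ / j+ p c.
The two rarest classes, j+ p+ c+ and j p c, are the double crossovers. Comparing them with the parentals, only the j allele has switched, so j is the middle locus and the order is p – j – c.

j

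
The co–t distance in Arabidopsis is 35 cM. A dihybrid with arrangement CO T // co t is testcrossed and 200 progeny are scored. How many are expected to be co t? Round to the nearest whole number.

65

A map distance of 35 cM corresponds to a recombination frequency of 0.350.
The F1 is CO T / co t, so co t is a parental gamete class with expected frequency (1 − r)/2 = 0.650/2 = 0.3250.
Expected number = 0.3250 × 200 = 65.00 ≈ 65.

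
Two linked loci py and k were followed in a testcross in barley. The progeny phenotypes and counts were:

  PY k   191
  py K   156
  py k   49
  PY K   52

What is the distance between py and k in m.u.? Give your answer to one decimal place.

The two most frequent classes, PY k (191) and py K (156), are the parental types, so the F1 was PY k / py K.
The recombinant classes are PY K and py k: 52 + 49 = 101.
Recombination frequency = 101/448 = 0.2254 ≈ 22.5%, i.e. 22.5 m.u.

22.5 m.u.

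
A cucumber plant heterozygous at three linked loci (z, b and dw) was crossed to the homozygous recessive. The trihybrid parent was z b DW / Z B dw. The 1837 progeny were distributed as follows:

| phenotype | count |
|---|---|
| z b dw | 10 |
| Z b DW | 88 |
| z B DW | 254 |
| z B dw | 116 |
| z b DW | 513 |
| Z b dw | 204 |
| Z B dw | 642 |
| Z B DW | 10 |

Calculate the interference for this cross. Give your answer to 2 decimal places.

The two rarest classes, z b dw and Z B DW, are the double crossovers. Comparing them with the parentals, only the dw allele has switched, so dw is the middle locus and the order is b – dw – z.
b–dw: (458 + 20)/1837 = 0.2602; dw–z: (204 + 20)/1837 = 0.1219.
Expected DCO frequency = 0.2602 × 0.1219 ≈ 0.03172; observed = 20/1837 ≈ 0.01089.
Coefficient of coincidence = 0.01089/0.03172 ≈ 0.34; interference = 1 − 0.34 = 0.66.

0.66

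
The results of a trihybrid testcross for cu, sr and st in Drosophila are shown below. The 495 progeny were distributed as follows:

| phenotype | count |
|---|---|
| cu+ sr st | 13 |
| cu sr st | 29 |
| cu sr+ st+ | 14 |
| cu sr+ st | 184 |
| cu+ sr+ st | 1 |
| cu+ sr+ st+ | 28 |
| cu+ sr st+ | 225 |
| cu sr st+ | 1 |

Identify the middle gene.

The two most frequent reciprocal classes, cu sr+ st and cu+ sr st+, are the parental types, so the F1 was cu sr+ st / cu+ sr st+.
The two rarest classes, cu+ sr+ st and cu sr st+, are the double crossovers. Comparing them with the parentals, only the cu allele has switched, so cu is the middle locus and the order is sr – cu – st.

cu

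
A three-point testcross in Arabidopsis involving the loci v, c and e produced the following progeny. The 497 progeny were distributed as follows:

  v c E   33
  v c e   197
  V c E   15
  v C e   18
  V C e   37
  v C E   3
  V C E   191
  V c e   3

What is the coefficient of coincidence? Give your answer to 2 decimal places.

The two most frequent reciprocal classes, v c e and V C E, are the parental types, so the F1 was v c e / V C E.
The two rarest classes, V c e and v C E, are the double crossovers. Comparing them with the parentals, only the v allele has switched, so v is the middle locus and the order is c – v – e.
c–v: (33 + 6)/497 = 0.0785; v–e: (70 + 6)/497 = 0.1529.
Expected DCO frequency = 0.0785 × 0.1529 ≈ 0.01200; observed = 6/497 ≈ 0.01207.
Coefficient of coincidence = 0.01207/0.01200 ≈ 1.01.

1.01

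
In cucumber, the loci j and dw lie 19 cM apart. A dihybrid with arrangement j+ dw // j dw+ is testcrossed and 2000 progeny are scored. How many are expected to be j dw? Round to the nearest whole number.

190

A map distance of 19 cM corresponds to a recombination frequency of 0.190.
The F1 is j+ dw / j dw+, so j dw is a recombinant gamete class with expected frequency r/2 = 0.190/2 = 0.0950.
Expected number = 0.0950 × 2000 = 190.00 ≈ 190.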